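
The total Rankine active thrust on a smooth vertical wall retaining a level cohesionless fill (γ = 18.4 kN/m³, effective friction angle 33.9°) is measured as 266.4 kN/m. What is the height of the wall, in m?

10.1 m

K_a = 0.2839. P_a = ½ K_a γ H² ⇒ H = √(2P_a/(K_a γ)).
H = √(2×266.4/(0.2839×18.4)) = 10.10 m.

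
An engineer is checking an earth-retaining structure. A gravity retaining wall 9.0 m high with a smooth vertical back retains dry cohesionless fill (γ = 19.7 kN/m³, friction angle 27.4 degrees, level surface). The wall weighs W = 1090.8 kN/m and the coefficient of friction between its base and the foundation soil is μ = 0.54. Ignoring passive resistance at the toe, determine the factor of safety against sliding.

2.00

K_a = tan²(45° − 27.4°/2) = 0.3697.
P_a = ½K_aγH² = 0.5×0.3697×19.7×9.0² = 294.9 kN/m, acting at H/3 = 3.000 m above the base.
FS_sliding = μW / P_a = 0.54×1090.8 / 294.9 = 1.997.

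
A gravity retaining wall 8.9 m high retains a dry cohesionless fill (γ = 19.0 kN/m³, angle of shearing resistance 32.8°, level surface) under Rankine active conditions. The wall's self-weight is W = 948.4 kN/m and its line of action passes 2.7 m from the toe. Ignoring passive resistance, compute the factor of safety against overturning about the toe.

3.86

K_a = tan²(45° − 32.8°/2) = 0.2973.
P_a = ½K_aγH² = 0.5×0.2973×19.0×8.9² = 223.7 kN/m, acting at H/3 = 2.967 m above the base.
Overturning moment M_o = P_a × H/3 = 223.7 × 2.967 = 663.6.
Resisting moment M_r = W × 2.7 = 948.4 × 2.7 = 2561.
FS_overturning = M_r/M_o = 2561/663.6 = 3.859.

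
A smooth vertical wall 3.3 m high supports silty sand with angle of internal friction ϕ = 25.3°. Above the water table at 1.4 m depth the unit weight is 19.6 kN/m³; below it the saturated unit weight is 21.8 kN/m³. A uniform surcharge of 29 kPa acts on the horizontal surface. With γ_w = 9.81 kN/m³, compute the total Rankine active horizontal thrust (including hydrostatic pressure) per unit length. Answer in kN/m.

93.4 kN/m

K_a = tan²(45° − φ/2) = 0.4012.
γ' = 21.8 − 9.81 = 11.99 kN/m³. h₂ = H − d_w = 1.9 m.
σ'_h: at surface K_a·q = 11.63; at WT K_a(q+γd_w) = 22.64; at base K_a(q+γd_w+γ'h₂) = 31.78 kPa.
P₁ = ½(11.63+22.64)×1.4 = 23.99; P₂ = ½(22.64+31.78)×1.9 = 51.70; P_w = ½γ_w h₂² = 17.71.
Total = 23.99+51.70+17.71 = 93.41 kN/m.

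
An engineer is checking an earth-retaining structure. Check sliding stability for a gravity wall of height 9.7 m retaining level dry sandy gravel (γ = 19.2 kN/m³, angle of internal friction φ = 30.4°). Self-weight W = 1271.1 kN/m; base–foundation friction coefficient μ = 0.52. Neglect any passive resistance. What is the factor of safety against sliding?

2.23

K_a = tan²(45° − 30.4°/2) = 0.3280.
P_a = ½K_aγH² = 0.5×0.3280×19.2×9.7² = 296.3 kN/m, acting at H/3 = 3.233 m above the base.
FS_sliding = μW / P_a = 0.52×1271.1 / 296.3 = 2.231.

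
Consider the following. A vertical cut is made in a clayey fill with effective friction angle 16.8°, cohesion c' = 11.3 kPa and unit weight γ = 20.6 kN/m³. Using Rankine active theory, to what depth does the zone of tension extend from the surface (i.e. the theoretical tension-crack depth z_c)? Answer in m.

K_a = tan²(45° − 16.8°/2) = 0.5516; √K_a = 0.7427.
The active pressure is zero where K_a γ z = 2c√K_a, so z_c = 2c/(γ√K_a) = 2×11.3/(20.6×0.7427) = 1.477 m.

1.48 m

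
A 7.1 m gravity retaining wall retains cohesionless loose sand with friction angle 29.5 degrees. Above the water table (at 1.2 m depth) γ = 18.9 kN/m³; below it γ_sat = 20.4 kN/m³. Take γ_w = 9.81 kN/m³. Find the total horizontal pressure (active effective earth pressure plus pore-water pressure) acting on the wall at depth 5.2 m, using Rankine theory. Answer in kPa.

K_a = (1 − sin φ)/(1 + sin φ) = 0.3401.
γ' = 20.4 − 9.81 = 10.59 kN/m³.
Effective vertical stress at 5.2 m: σ'_v = 18.9×1.2 + 10.59×4.00 = 65.04 kPa.
σ'_h = K_a σ'_v = 0.3401 × 65.04 = 22.12 kPa; u = γ_w × 4.00 = 39.24 kPa.
Total σ_h = 22.12 + 39.24 = 61.36 kPa.

61.4 kPa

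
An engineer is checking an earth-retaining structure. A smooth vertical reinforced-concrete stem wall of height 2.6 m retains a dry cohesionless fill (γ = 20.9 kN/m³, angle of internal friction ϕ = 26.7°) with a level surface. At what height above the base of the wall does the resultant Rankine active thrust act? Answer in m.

K_a = 0.3800.
The pressure distribution is triangular, so the resultant acts at H/3 above the base = 2.6/3 = 0.8667 m.

0.867 m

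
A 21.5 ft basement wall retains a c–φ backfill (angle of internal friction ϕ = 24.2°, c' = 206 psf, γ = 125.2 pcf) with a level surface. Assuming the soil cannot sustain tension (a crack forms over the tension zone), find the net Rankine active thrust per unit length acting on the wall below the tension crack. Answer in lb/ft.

K_a = 0.4185; √K_a = 0.6469.
Tension-crack depth z_c = 2c/(γ√K_a) = 2×206/(125.2×0.6469) = 5.087 ft.
σ_a at base = K_a γ H − 2c√K_a = 0.4185×125.2×21.5 − 2×206×0.6469 = 860.0 psf.
P_a = ½ × 860.0 × (H − z_c) = 0.5×860.0×16.41 = 7058 lb/ft.

7060 lb/ft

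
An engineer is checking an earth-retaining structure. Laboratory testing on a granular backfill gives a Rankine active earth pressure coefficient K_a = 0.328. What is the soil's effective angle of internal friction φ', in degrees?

30.4°

K_a = tan²(45° − φ/2) ⇒ 45° − φ/2 = arctan(√0.328) = 29.80°.
φ = 2(45° − 29.80°) = 30.40°.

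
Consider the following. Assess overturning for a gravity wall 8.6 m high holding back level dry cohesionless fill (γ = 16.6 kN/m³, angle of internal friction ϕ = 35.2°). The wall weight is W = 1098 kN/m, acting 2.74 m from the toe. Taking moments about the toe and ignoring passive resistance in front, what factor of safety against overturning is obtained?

K_a = tan²(45° − 35.2°/2) = 0.2687.
P_a = ½K_aγH² = 0.5×0.2687×16.6×8.6² = 164.9 kN/m, acting at H/3 = 2.867 m above the base.
Overturning moment M_o = P_a × H/3 = 164.9 × 2.867 = 472.8.
Resisting moment M_r = W × 2.74 = 1098 × 2.74 = 3009.
FS_overturning = M_r/M_o = 3009/472.8 = 6.363.

6.36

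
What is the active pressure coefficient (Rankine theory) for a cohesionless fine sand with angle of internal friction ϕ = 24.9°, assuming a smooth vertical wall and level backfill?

0.407

K_a = tan²(45° − φ/2) = tan²(32.55°) = 0.4074.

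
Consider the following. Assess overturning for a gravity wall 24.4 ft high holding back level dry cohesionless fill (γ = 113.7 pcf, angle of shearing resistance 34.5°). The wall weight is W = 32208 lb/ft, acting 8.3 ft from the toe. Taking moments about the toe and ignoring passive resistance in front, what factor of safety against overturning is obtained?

K_a = tan²(45° − 34.5°/2) = 0.2768.
P_a = ½K_aγH² = 0.5×0.2768×113.7×24.4² = 9369 lb/ft, acting at H/3 = 8.133 ft above the base.
Overturning moment M_o = P_a × H/3 = 9369 × 8.133 = 76200.
Resisting moment M_r = W × 8.3 = 32208 × 8.3 = 267300.
FS_overturning = M_r/M_o = 267300/76200 = 3.508.

3.51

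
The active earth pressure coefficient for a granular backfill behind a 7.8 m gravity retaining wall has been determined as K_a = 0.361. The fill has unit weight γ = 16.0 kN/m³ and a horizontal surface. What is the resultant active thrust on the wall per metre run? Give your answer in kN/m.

176 kN/m

P = ½ K_a γ H² = 0.5 × 0.361 × 16.0 × 7.8² = 175.7 kN/m.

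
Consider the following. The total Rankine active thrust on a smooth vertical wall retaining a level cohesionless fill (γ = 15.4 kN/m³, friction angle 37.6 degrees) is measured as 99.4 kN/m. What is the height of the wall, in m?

K_a = 0.2421. P_a = ½ K_a γ H² ⇒ H = √(2P_a/(K_a γ)).
H = √(2×99.4/(0.2421×15.4)) = 7.302 m.

7.30 m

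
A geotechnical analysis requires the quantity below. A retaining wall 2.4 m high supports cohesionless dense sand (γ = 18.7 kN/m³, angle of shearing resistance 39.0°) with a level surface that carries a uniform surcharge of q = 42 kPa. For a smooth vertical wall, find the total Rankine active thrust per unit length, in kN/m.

35.2 kN/m

K_a = tan²(45° − φ/2) = 0.2275.
Soil triangle: ½ K_a γ H² = 0.5×0.2275×18.7×2.4² = 12.25 kN/m.
Surcharge rectangle: K_a q H = 0.2275×42×2.4 = 22.93 kN/m.
Total = 12.25 + 22.93 = 35.19 kN/m.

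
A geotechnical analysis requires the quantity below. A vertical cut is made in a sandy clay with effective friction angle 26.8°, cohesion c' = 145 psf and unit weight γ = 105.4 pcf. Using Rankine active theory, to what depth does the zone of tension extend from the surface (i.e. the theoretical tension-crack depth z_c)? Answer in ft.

K_a = tan²(45° − 26.8°/2) = 0.3785; √K_a = 0.6152.
The active pressure is zero where K_a γ z = 2c√K_a, so z_c = 2c/(γ√K_a) = 2×145/(105.4×0.6152) = 4.472 ft.

4.47 ft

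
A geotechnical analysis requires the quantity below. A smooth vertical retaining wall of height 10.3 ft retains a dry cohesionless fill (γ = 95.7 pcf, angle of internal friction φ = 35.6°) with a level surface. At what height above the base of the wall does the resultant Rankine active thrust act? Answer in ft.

3.43 ft

K_a = 0.2641.
The pressure distribution is triangular, so the resultant acts at H/3 above the base = 10.3/3 = 3.433 ft.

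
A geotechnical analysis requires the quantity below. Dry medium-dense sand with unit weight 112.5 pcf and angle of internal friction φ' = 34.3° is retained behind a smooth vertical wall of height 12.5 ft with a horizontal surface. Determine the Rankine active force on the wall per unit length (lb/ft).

2450 lb/ft

K_a = tan²(45° − φ/2) = 0.2792.
P_a = ½ K_a γ H² = 0.5 × 0.2792 × 112.5 × 12.5² = 2454 lb/ft.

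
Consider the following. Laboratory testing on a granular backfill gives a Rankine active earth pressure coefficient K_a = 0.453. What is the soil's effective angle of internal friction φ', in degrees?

K_a = tan²(45° − φ/2) ⇒ 45° − φ/2 = arctan(√0.453) = 33.94°.
φ = 2(45° − 33.94°) = 22.11°.

22.1°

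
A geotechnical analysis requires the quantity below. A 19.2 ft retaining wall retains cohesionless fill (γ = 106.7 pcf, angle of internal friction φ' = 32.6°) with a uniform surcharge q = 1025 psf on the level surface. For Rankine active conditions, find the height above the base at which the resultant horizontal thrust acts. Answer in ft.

K_a = 0.2997.
Triangular part P₁ = ½K_aγH² = 5895 at H/3 = 6.400 ft; rectangular part P₂ = K_a q H = 5899 at H/2 = 9.600 ft.
ȳ = (P₁·6.400 + P₂·9.600)/(P₁+P₂) = 8.001 ft.

8.00 ft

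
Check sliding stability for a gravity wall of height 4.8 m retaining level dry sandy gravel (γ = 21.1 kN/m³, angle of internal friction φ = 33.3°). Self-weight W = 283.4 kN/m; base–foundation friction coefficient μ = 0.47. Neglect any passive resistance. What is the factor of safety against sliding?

K_a = tan²(45° − 33.3°/2) = 0.2911.
P_a = ½K_aγH² = 0.5×0.2911×21.1×4.8² = 70.77 kN/m, acting at H/3 = 1.600 m above the base.
FS_sliding = μW / P_a = 0.47×283.4 / 70.77 = 1.882.

1.88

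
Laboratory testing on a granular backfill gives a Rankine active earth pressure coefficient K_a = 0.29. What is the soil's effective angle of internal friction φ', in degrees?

K_a = tan²(45° − φ/2) ⇒ 45° − φ/2 = arctan(√0.29) = 28.30°.
φ = 2(45° − 28.30°) = 33.39°.

33.4°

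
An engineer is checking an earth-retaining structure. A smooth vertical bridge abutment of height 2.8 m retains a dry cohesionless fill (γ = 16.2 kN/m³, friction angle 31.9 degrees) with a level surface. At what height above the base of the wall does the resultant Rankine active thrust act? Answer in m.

K_a = 0.3085.
The pressure distribution is triangular, so the resultant acts at H/3 above the base = 2.8/3 = 0.9333 m.

0.933 m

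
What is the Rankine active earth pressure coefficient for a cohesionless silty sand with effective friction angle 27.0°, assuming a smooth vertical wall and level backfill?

K_a = (1 − sin φ)/(1 + sin φ) = (1 − sin 27.0°)/(1 + sin 27.0°) = 0.3755.

0.376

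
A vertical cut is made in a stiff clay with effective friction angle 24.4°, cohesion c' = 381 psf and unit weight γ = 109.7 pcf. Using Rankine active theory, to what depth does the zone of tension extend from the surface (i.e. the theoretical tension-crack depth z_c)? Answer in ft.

K_a = tan²(45° − 24.4°/2) = 0.4153; √K_a = 0.6445.
The active pressure is zero where K_a γ z = 2c√K_a, so z_c = 2c/(γ√K_a) = 2×381/(109.7×0.6445) = 10.78 ft.

10.8 ft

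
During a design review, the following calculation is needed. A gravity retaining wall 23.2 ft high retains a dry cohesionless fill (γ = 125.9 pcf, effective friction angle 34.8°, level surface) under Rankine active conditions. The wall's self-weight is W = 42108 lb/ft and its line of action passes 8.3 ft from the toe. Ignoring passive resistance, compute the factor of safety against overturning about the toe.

K_a = tan²(45° − 34.8°/2) = 0.2733.
P_a = ½K_aγH² = 0.5×0.2733×125.9×23.2² = 9260 lb/ft, acting at H/3 = 7.733 ft above the base.
Overturning moment M_o = P_a × H/3 = 9260 × 7.733 = 71610.
Resisting moment M_r = W × 8.3 = 42108 × 8.3 = 349500.
FS_overturning = M_r/M_o = 349500/71610 = 4.880.

4.88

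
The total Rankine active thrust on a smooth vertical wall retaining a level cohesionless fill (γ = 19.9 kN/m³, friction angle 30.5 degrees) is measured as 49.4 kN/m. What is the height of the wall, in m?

3.90 m

K_a = 0.3267. P_a = ½ K_a γ H² ⇒ H = √(2P_a/(K_a γ)).
H = √(2×49.4/(0.3267×19.9)) = 3.899 m.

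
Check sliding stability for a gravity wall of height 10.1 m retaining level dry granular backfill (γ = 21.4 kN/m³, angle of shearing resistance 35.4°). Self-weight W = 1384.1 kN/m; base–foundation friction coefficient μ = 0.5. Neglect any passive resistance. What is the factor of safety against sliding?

K_a = tan²(45° − 35.4°/2) = 0.2664.
P_a = ½K_aγH² = 0.5×0.2664×21.4×10.1² = 290.8 kN/m, acting at H/3 = 3.367 m above the base.
FS_sliding = μW / P_a = 0.5×1384.1 / 290.8 = 2.380.

2.38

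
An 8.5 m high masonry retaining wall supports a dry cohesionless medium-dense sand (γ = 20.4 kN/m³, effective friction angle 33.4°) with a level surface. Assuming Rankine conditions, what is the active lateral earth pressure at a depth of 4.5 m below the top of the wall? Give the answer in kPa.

26.6 kPa

K_a = (1 − sin φ)/(1 + sin φ) = 0.2899.
σ_h = K_a γ z = 0.2899 × 20.4 × 4.5 = 26.61 kPa.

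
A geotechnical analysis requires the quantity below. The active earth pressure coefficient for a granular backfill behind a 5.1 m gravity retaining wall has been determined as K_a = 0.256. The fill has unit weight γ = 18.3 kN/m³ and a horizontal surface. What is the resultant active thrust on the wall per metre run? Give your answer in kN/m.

P = ½ K_a γ H² = 0.5 × 0.256 × 18.3 × 5.1² = 60.93 kN/m.

60.9 kN/m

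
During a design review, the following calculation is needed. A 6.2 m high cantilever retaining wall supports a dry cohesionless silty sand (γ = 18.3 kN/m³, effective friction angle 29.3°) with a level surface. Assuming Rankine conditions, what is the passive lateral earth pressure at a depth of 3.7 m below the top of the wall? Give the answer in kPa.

K_p = (1 + sin φ)/(1 − sin φ) = 2.917.
σ_h = K_p γ z = 2.917 × 18.3 × 3.7 = 197.5 kPa.

197 kPa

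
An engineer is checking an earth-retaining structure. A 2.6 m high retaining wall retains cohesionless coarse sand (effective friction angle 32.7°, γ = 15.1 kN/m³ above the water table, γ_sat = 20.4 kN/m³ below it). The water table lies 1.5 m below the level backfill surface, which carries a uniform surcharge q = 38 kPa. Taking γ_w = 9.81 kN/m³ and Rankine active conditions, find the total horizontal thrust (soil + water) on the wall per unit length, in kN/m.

49.8 kN/m

K_a = tan²(45° − φ/2) = 0.2985.
γ' = 20.4 − 9.81 = 10.59 kN/m³. h₂ = H − d_w = 1.1 m.
σ'_h: at surface K_a·q = 11.34; at WT K_a(q+γd_w) = 18.10; at base K_a(q+γd_w+γ'h₂) = 21.58 kPa.
P₁ = ½(11.34+18.10)×1.5 = 22.09; P₂ = ½(18.10+21.58)×1.1 = 21.83; P_w = ½γ_w h₂² = 5.935.
Total = 22.09+21.83+5.935 = 49.85 kN/m.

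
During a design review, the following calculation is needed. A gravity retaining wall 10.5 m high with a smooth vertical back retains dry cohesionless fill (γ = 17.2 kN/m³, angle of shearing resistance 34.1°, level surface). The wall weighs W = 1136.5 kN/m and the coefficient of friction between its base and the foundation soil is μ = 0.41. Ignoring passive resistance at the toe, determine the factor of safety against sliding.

1.75

K_a = tan²(45° − 34.1°/2) = 0.2815.
P_a = ½K_aγH² = 0.5×0.2815×17.2×10.5² = 266.9 kN/m, acting at H/3 = 3.500 m above the base.
FS_sliding = μW / P_a = 0.41×1136.5 / 266.9 = 1.746.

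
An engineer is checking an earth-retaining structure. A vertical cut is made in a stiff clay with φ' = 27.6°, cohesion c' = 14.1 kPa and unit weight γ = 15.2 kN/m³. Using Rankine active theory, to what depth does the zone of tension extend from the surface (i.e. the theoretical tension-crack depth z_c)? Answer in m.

3.06 m

K_a = tan²(45° − 27.6°/2) = 0.3668; √K_a = 0.6056.
The active pressure is zero where K_a γ z = 2c√K_a, so z_c = 2c/(γ√K_a) = 2×14.1/(15.2×0.6056) = 3.063 m.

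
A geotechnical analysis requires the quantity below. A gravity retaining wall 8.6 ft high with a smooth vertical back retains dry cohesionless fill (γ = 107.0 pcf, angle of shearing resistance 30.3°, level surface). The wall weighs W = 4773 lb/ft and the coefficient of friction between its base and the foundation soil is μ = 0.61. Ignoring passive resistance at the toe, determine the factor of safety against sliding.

K_a = tan²(45° − 30.3°/2) = 0.3293.
P_a = ½K_aγH² = 0.5×0.3293×107.0×8.6² = 1303 lb/ft, acting at H/3 = 2.867 ft above the base.
FS_sliding = μW / P_a = 0.61×4773 / 1303 = 2.234.

2.23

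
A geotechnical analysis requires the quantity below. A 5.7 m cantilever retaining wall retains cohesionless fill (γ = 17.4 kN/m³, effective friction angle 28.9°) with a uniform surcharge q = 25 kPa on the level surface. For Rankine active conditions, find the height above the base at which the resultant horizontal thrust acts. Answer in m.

K_a = 0.3484.
Triangular part P₁ = ½K_aγH² = 98.47 at H/3 = 1.900 m; rectangular part P₂ = K_a q H = 49.64 at H/2 = 2.850 m.
ȳ = (P₁·1.900 + P₂·2.850)/(P₁+P₂) = 2.218 m.

2.22 m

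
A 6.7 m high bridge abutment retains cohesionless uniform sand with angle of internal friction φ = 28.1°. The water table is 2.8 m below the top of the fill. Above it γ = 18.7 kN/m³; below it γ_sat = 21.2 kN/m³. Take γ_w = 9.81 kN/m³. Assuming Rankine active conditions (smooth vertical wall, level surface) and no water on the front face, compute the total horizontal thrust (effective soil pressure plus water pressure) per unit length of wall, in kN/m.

K_a = tan²(45° − φ/2) = 0.3596.
γ' = 21.2 − 9.81 = 11.39 kN/m³. Depth below WT = 3.9 m.
σ'_h at WT = K_a γ d_w = 18.83 kPa; at base = 18.83 + K_a γ' × 3.9 = 34.80 kPa.
P₁ (0–2.8 m) = ½×18.83×2.8 = 26.36. P₂ (2.8–6.7 m) = ½(18.83+34.80)×3.9 = 104.6.
P_w = ½ γ_w h₂² = 0.5×9.81×3.9² = 74.61. Total = 26.36+104.6+74.61 = 205.5 kN/m.

206 kN/m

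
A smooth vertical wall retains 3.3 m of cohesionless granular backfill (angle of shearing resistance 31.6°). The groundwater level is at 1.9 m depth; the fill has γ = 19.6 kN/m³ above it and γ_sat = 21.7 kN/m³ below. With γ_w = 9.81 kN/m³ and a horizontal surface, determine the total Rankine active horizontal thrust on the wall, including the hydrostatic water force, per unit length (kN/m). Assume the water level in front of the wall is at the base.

K_a = tan²(45° − φ/2) = 0.3123.
γ' = 21.7 − 9.81 = 11.89 kN/m³. Depth below WT = 1.4 m.
σ'_h at WT = K_a γ d_w = 11.63 kPa; at base = 11.63 + K_a γ' × 1.4 = 16.83 kPa.
P₁ (0–1.9 m) = ½×11.63×1.9 = 11.05. P₂ (1.9–3.3 m) = ½(11.63+16.83)×1.4 = 19.92.
P_w = ½ γ_w h₂² = 0.5×9.81×1.4² = 9.614. Total = 11.05+19.92+9.614 = 40.59 kN/m.

40.6 kN/m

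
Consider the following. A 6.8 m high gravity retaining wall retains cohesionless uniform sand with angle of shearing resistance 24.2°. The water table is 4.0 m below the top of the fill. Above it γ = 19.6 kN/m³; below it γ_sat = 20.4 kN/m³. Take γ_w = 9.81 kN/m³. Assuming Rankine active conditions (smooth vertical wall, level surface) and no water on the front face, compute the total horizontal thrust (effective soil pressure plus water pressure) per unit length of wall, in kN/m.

213 kN/m

K_a = tan²(45° − φ/2) = 0.4185.
γ' = 20.4 − 9.81 = 10.59 kN/m³. Depth below WT = 2.8 m.
σ'_h at WT = K_a γ d_w = 32.81 kPa; at base = 32.81 + K_a γ' × 2.8 = 45.22 kPa.
P₁ (0–4.0 m) = ½×32.81×4.0 = 65.62. P₂ (4.0–6.8 m) = ½(32.81+45.22)×2.8 = 109.2.
P_w = ½ γ_w h₂² = 0.5×9.81×2.8² = 38.46. Total = 65.62+109.2+38.46 = 213.3 kN/m.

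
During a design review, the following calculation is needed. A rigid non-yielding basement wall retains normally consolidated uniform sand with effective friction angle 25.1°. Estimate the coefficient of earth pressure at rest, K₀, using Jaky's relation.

K₀ = 1 − sin φ' = 1 − sin 25.1° = 0.5758.

0.576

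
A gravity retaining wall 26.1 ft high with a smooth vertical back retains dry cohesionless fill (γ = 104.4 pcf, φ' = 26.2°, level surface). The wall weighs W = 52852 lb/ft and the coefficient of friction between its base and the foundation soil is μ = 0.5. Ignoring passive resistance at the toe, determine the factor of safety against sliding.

1.92

K_a = tan²(45° − 26.2°/2) = 0.3874.
P_a = ½K_aγH² = 0.5×0.3874×104.4×26.1² = 13780 lb/ft, acting at H/3 = 8.700 ft above the base.
FS_sliding = μW / P_a = 0.5×52852 / 13780 = 1.918.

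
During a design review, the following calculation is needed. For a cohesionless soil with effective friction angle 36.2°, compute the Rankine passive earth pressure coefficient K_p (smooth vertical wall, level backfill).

K_p = (1 + sin φ)/(1 − sin φ) = tan²(45° + 36.2°/2) = 3.885.

3.89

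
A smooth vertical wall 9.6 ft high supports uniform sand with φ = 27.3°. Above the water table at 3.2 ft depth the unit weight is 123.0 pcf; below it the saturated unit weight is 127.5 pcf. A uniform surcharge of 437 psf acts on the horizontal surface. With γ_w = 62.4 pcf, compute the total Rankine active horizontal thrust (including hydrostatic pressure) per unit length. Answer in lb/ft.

4500 lb/ft

K_a = tan²(45° − φ/2) = 0.3711.
γ' = 127.5 − 62.4 = 65.10 pcf. h₂ = H − d_w = 6.4 ft.
σ'_h: at surface K_a·q = 162.2; at WT K_a(q+γd_w) = 308.3; at base K_a(q+γd_w+γ'h₂) = 462.9 psf.
P₁ = ½(162.2+308.3)×3.2 = 752.7; P₂ = ½(308.3+462.9)×6.4 = 2468; P_w = ½γ_w h₂² = 1278.
Total = 752.7+2468+1278 = 4498 lb/ft.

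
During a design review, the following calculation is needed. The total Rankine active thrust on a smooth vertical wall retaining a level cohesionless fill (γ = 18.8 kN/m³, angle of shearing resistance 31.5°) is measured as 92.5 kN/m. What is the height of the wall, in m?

K_a = 0.3136. P_a = ½ K_a γ H² ⇒ H = √(2P_a/(K_a γ)).
H = √(2×92.5/(0.3136×18.8)) = 5.601 m.

5.60 m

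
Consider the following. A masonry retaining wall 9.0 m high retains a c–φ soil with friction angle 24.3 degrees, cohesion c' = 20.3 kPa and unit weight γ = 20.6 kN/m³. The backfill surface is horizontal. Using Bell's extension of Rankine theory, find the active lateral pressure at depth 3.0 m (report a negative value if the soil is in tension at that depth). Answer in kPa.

-0.450 kPa

K_a = (1 − sin φ)/(1 + sin φ) = 0.4169.
σ_a = K_a γ z − 2c√K_a = 0.4169×20.6×3.0 − 2×20.3×0.6457 = -0.4496 kPa.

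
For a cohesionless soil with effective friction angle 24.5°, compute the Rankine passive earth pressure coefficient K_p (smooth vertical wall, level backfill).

K_p = (1 + sin φ)/(1 − sin φ) = tan²(45° + 24.5°/2) = 2.417.

2.42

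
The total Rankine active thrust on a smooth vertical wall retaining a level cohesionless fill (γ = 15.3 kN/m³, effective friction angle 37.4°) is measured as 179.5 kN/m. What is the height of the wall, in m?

9.80 m

K_a = 0.2443. P_a = ½ K_a γ H² ⇒ H = √(2P_a/(K_a γ)).
H = √(2×179.5/(0.2443×15.3)) = 9.801 m.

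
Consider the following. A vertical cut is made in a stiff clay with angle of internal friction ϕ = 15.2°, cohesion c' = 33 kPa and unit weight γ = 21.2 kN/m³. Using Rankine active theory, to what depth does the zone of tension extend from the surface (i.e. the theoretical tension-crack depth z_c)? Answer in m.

4.07 m

K_a = tan²(45° − 15.2°/2) = 0.5845; √K_a = 0.7646.
The active pressure is zero where K_a γ z = 2c√K_a, so z_c = 2c/(γ√K_a) = 2×33/(21.2×0.7646) = 4.072 m.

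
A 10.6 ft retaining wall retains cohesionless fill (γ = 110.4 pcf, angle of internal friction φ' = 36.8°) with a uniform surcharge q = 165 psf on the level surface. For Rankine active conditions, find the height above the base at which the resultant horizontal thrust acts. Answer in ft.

K_a = 0.2508.
Triangular part P₁ = ½K_aγH² = 1555 at H/3 = 3.533 ft; rectangular part P₂ = K_a q H = 438.6 at H/2 = 5.300 ft.
ȳ = (P₁·3.533 + P₂·5.300)/(P₁+P₂) = 3.922 ft.

3.92 ft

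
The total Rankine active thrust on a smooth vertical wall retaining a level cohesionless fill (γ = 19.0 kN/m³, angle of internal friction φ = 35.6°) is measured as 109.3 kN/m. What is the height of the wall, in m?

6.60 m

K_a = 0.2641. P_a = ½ K_a γ H² ⇒ H = √(2P_a/(K_a γ)).
H = √(2×109.3/(0.2641×19.0)) = 6.600 m.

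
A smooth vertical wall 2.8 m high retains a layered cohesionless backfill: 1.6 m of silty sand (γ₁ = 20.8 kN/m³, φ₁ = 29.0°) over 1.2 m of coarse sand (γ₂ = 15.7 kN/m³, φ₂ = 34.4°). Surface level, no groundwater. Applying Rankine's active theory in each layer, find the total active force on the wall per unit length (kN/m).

K_a1 = tan²(45°−29.0°/2) = 0.3470; K_a2 = tan²(45°−34.4°/2) = 0.2780.
Layer 1: σ at base = K_a1 γ₁ h₁ = 11.55 kPa; P₁ = ½×11.55×1.6 = 9.238.
Layer 2: σ_v at top = γ₁h₁ = 33.28; σ_h top = K_a2×33.28 = 9.251; σ_h base = K_a2×(33.28+15.7×1.2) = 14.49.
P₂ = ½(9.251+14.49)×1.2 = 14.24. Total P_a = 9.238+14.24 = 23.48 kN/m.

23.5 kN/m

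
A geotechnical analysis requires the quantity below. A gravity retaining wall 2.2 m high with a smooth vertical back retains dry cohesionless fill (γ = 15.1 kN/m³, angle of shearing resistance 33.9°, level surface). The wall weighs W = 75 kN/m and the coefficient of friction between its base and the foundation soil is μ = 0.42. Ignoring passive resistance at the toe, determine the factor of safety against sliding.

K_a = tan²(45° − 33.9°/2) = 0.2839.
P_a = ½K_aγH² = 0.5×0.2839×15.1×2.2² = 10.37 kN/m, acting at H/3 = 0.7333 m above the base.
FS_sliding = μW / P_a = 0.42×75 / 10.37 = 3.036.

3.04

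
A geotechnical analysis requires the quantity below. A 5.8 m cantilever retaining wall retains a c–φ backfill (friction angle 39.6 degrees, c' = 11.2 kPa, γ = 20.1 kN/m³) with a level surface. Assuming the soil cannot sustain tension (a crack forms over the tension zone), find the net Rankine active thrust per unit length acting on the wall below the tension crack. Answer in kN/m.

K_a = 0.2214; √K_a = 0.4706.
Tension-crack depth z_c = 2c/(γ√K_a) = 2×11.2/(20.1×0.4706) = 2.368 m.
σ_a at base = K_a γ H − 2c√K_a = 0.2214×20.1×5.8 − 2×11.2×0.4706 = 15.27 kPa.
P_a = ½ × 15.27 × (H − z_c) = 0.5×15.27×3.432 = 26.21 kN/m.

26.2 kN/m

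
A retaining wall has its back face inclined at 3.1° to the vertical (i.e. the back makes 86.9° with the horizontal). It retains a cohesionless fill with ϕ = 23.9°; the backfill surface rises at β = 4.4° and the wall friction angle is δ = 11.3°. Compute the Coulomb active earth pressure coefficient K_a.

K_a = sin²(α+φ) / [sin²α · sin(α−δ) · (1 + √{sin(φ+δ)sin(φ−β) / (sin(α−δ)sin(α+β))})²].
With α = 86.9°, φ = 23.9°, δ = 11.3°, β = 4.4°: K_a = 0.4329.

0.433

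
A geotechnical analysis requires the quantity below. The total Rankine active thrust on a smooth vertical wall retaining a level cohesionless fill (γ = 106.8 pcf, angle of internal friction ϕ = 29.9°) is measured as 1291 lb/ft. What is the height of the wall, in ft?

8.50 ft

K_a = 0.3347. P_a = ½ K_a γ H² ⇒ H = √(2P_a/(K_a γ)).
H = √(2×1291/(0.3347×106.8)) = 8.499 ft.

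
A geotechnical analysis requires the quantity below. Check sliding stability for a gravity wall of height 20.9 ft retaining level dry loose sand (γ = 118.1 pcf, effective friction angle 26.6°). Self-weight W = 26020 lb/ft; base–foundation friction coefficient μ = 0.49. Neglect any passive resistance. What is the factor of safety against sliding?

K_a = tan²(45° − 26.6°/2) = 0.3814.
P_a = ½K_aγH² = 0.5×0.3814×118.1×20.9² = 9839 lb/ft, acting at H/3 = 6.967 ft above the base.
FS_sliding = μW / P_a = 0.49×26020 / 9839 = 1.296.

1.30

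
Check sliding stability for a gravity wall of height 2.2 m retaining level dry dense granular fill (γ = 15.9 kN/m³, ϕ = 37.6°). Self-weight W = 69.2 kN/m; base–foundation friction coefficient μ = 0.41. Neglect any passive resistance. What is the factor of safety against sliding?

K_a = tan²(45° − 37.6°/2) = 0.2421.
P_a = ½K_aγH² = 0.5×0.2421×15.9×2.2² = 9.316 kN/m, acting at H/3 = 0.7333 m above the base.
FS_sliding = μW / P_a = 0.41×69.2 / 9.316 = 3.045.

3.05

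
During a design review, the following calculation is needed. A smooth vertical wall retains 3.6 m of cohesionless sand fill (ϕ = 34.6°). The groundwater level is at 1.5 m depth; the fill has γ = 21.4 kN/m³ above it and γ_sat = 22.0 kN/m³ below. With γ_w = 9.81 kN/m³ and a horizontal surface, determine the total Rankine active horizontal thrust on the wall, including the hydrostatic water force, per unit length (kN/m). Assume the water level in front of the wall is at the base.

54.3 kN/m

K_a = tan²(45° − φ/2) = 0.2756.
γ' = 22.0 − 9.81 = 12.19 kN/m³. Depth below WT = 2.1 m.
σ'_h at WT = K_a γ d_w = 8.848 kPa; at base = 8.848 + K_a γ' × 2.1 = 15.90 kPa.
P₁ (0–1.5 m) = ½×8.848×1.5 = 6.636. P₂ (1.5–3.6 m) = ½(8.848+15.90)×2.1 = 25.99.
P_w = ½ γ_w h₂² = 0.5×9.81×2.1² = 21.63. Total = 6.636+25.99+21.63 = 54.26 kN/m.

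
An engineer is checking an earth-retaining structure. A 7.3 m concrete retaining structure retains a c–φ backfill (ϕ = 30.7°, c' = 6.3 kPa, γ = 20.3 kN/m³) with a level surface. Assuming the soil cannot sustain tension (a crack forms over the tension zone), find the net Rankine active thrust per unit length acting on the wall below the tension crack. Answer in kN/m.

127 kN/m

K_a = 0.3240; √K_a = 0.5692.
Tension-crack depth z_c = 2c/(γ√K_a) = 2×6.3/(20.3×0.5692) = 1.090 m.
σ_a at base = K_a γ H − 2c√K_a = 0.3240×20.3×7.3 − 2×6.3×0.5692 = 40.85 kPa.
P_a = ½ × 40.85 × (H − z_c) = 0.5×40.85×6.210 = 126.8 kN/m.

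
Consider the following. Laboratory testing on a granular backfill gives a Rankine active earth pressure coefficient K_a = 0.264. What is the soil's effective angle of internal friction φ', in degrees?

35.6°

K_a = tan²(45° − φ/2) ⇒ 45° − φ/2 = arctan(√0.264) = 27.19°.
φ = 2(45° − 27.19°) = 35.61°.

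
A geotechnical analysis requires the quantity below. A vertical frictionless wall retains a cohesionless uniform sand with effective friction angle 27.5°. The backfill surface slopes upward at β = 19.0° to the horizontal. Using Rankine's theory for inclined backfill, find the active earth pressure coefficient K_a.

K_a = cos β · (cos β − √(cos²β − cos²φ)) / (cos β + √(cos²β − cos²φ)).
cos β = 0.9455, cos φ = 0.8870, √(cos²β − cos²φ) = 0.3274.
K_a = 0.9455 × (0.9455 − 0.3274)/(0.9455 + 0.3274) = 0.4591.

0.459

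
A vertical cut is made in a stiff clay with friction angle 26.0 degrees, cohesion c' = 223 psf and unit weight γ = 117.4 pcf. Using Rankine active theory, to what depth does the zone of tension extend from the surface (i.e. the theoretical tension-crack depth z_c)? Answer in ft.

6.08 ft

K_a = tan²(45° − 26.0°/2) = 0.3905; √K_a = 0.6249.
The active pressure is zero where K_a γ z = 2c√K_a, so z_c = 2c/(γ√K_a) = 2×223/(117.4×0.6249) = 6.080 ft.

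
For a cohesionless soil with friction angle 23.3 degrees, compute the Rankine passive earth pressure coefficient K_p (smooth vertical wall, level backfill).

K_p = (1 + sin φ)/(1 − sin φ) = tan²(45° + 23.3°/2) = 2.309.

2.31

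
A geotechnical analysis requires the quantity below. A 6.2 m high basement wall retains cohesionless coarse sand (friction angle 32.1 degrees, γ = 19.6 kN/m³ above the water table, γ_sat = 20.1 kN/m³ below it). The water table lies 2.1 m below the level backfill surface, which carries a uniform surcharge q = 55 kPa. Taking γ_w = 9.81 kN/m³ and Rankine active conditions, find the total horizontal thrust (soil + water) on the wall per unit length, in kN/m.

278 kN/m

K_a = tan²(45° − φ/2) = 0.3060.
γ' = 20.1 − 9.81 = 10.29 kN/m³. h₂ = H − d_w = 4.1 m.
σ'_h: at surface K_a·q = 16.83; at WT K_a(q+γd_w) = 29.42; at base K_a(q+γd_w+γ'h₂) = 42.33 kPa.
P₁ = ½(16.83+29.42)×2.1 = 48.57; P₂ = ½(29.42+42.33)×4.1 = 147.1; P_w = ½γ_w h₂² = 82.45.
Total = 48.57+147.1+82.45 = 278.1 kN/m.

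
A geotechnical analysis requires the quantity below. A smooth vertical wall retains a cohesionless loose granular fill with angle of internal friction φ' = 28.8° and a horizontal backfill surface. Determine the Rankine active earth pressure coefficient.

0.350

K_a = (1 − sin φ)/(1 + sin φ) = (1 − sin 28.8°)/(1 + sin 28.8°) = 0.3498.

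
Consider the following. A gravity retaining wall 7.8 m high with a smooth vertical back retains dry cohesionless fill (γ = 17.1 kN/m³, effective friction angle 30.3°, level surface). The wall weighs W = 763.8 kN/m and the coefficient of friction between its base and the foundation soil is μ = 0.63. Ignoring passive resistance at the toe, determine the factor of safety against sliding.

K_a = tan²(45° − 30.3°/2) = 0.3293.
P_a = ½K_aγH² = 0.5×0.3293×17.1×7.8² = 171.3 kN/m, acting at H/3 = 2.600 m above the base.
FS_sliding = μW / P_a = 0.63×763.8 / 171.3 = 2.809.

2.81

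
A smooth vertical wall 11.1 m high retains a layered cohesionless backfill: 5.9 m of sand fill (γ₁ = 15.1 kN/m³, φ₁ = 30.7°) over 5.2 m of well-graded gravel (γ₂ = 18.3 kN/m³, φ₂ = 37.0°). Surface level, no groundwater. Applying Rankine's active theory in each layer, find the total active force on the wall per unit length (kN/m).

K_a1 = tan²(45°−30.7°/2) = 0.3240; K_a2 = tan²(45°−37.0°/2) = 0.2486.
Layer 1: σ at base = K_a1 γ₁ h₁ = 28.87 kPa; P₁ = ½×28.87×5.9 = 85.16.
Layer 2: σ_v at top = γ₁h₁ = 89.09; σ_h top = K_a2×89.09 = 22.15; σ_h base = K_a2×(89.09+18.3×5.2) = 45.80.
P₂ = ½(22.15+45.80)×5.2 = 176.7. Total P_a = 85.16+176.7 = 261.8 kN/m.

262 kN/m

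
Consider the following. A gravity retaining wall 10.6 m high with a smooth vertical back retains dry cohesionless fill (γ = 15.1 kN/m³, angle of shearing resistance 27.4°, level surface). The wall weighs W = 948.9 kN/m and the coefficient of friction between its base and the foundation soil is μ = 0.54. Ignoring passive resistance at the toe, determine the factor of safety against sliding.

K_a = tan²(45° − 27.4°/2) = 0.3697.
P_a = ½K_aγH² = 0.5×0.3697×15.1×10.6² = 313.6 kN/m, acting at H/3 = 3.533 m above the base.
FS_sliding = μW / P_a = 0.54×948.9 / 313.6 = 1.634.

1.63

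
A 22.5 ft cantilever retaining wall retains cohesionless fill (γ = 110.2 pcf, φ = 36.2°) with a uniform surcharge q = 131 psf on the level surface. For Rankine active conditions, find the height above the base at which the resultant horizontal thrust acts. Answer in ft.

7.86 ft

K_a = 0.2574.
Triangular part P₁ = ½K_aγH² = 7180 at H/3 = 7.500 ft; rectangular part P₂ = K_a q H = 758.6 at H/2 = 11.25 ft.
ȳ = (P₁·7.500 + P₂·11.25)/(P₁+P₂) = 7.858 ft.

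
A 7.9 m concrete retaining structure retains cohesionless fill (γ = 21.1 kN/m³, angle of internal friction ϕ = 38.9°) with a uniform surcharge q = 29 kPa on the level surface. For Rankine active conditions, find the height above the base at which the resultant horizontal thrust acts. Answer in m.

2.97 m

K_a = 0.2285.
Triangular part P₁ = ½K_aγH² = 150.5 at H/3 = 2.633 m; rectangular part P₂ = K_a q H = 52.36 at H/2 = 3.950 m.
ȳ = (P₁·2.633 + P₂·3.950)/(P₁+P₂) = 2.973 m.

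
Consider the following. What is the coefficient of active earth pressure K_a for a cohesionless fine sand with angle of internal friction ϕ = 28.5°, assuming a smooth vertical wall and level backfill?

0.354

K_a = (1 − sin φ)/(1 + sin φ) = (1 − sin 28.5°)/(1 + sin 28.5°) = 0.3540.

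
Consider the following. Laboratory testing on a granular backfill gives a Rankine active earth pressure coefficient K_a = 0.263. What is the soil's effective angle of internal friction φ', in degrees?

35.7°

K_a = tan²(45° − φ/2) ⇒ 45° − φ/2 = arctan(√0.263) = 27.15°.
φ = 2(45° − 27.15°) = 35.70°.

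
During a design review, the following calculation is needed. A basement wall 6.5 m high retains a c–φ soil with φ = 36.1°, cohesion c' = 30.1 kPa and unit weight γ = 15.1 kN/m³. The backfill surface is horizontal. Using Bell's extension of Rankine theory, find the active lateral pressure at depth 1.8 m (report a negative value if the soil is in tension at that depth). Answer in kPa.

-23.6 kPa

K_a = (1 − sin φ)/(1 + sin φ) = 0.2585.
σ_a = K_a γ z − 2c√K_a = 0.2585×15.1×1.8 − 2×30.1×0.5084 = -23.58 kPa.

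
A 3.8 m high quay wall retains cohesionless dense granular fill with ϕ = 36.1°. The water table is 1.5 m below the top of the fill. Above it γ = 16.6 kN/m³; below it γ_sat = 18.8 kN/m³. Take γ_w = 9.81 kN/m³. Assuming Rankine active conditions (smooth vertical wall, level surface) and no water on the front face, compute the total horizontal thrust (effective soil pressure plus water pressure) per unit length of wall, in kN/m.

K_a = tan²(45° − φ/2) = 0.2585.
γ' = 18.8 − 9.81 = 8.990 kN/m³. Depth below WT = 2.3 m.
σ'_h at WT = K_a γ d_w = 6.437 kPa; at base = 6.437 + K_a γ' × 2.3 = 11.78 kPa.
P₁ (0–1.5 m) = ½×6.437×1.5 = 4.827. P₂ (1.5–3.8 m) = ½(6.437+11.78)×2.3 = 20.95.
P_w = ½ γ_w h₂² = 0.5×9.81×2.3² = 25.95. Total = 4.827+20.95+25.95 = 51.73 kN/m.

51.7 kN/m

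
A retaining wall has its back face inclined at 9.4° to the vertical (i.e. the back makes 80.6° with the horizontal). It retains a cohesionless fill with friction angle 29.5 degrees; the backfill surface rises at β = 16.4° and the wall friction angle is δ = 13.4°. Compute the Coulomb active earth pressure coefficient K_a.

K_a = sin²(α+φ) / [sin²α · sin(α−δ) · (1 + √{sin(φ+δ)sin(φ−β) / (sin(α−δ)sin(α+β))})²].
With α = 80.6°, φ = 29.5°, δ = 13.4°, β = 16.4°: K_a = 0.4939.

0.494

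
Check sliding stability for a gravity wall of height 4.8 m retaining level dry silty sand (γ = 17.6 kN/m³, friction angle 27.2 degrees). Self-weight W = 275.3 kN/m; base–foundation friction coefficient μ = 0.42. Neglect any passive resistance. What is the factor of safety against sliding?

1.53

K_a = tan²(45° − 27.2°/2) = 0.3726.
P_a = ½K_aγH² = 0.5×0.3726×17.6×4.8² = 75.54 kN/m, acting at H/3 = 1.600 m above the base.
FS_sliding = μW / P_a = 0.42×275.3 / 75.54 = 1.531.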